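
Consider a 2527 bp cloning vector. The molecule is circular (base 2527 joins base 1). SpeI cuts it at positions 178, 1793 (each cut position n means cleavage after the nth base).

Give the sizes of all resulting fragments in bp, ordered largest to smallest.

Circular molecule, 2 cuts → 2 fragments:
  1793 − 178 = 1615 bp
  wrap: 2527 − 1793 + 178 = 912 bp
Sorted largest to smallest: 1615, 912 bp.

1615, 912 bp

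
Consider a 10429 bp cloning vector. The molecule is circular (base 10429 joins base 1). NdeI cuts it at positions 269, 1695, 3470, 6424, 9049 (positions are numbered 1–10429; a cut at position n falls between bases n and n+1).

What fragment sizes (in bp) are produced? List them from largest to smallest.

Circular molecule, 5 cuts → 5 fragments:
  1695 − 269 = 1426 bp
  3470 − 1695 = 1775 bp
  6424 − 3470 = 2954 bp
  9049 − 6424 = 2625 bp
  wrap: 10429 − 9049 + 269 = 1649 bp
Sorted largest to smallest: 2954, 2625, 1775, 1649, 1426 bp.

2954, 2625, 1775, 1649, 1426 bp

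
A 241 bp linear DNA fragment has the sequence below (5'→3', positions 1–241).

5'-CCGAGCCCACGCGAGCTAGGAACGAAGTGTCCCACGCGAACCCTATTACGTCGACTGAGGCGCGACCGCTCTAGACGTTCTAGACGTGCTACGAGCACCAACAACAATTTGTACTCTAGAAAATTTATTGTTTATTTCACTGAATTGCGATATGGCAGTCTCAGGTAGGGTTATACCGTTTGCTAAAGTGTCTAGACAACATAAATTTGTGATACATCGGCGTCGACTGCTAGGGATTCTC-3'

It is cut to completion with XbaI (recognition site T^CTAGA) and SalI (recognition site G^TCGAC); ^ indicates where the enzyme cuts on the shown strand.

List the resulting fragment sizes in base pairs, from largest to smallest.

76, 50, 36, 31, 20, 19, 9 bp

XbaI sites (TCTAGA) start at positions 70, 79, 115, 191.
XbaI cuts after the first base of each site, so after positions 70, 79, 115, 191.
SalI sites (GTCGAC) start at positions 50, 222.
SalI cuts after the first base of each site, so after positions 50, 222.
Combined cut positions: 50, 70, 79, 115, 191, 222.
Linear molecule, 6 cuts → 7 fragments:
  1–50 → 50 bp
  51–70 → 20 bp
  71–79 → 9 bp
  80–115 → 36 bp
  116–191 → 76 bp
  192–222 → 31 bp
  223–241 → 19 bp
Sorted largest to smallest: 76, 50, 36, 31, 20, 19, 9 bp.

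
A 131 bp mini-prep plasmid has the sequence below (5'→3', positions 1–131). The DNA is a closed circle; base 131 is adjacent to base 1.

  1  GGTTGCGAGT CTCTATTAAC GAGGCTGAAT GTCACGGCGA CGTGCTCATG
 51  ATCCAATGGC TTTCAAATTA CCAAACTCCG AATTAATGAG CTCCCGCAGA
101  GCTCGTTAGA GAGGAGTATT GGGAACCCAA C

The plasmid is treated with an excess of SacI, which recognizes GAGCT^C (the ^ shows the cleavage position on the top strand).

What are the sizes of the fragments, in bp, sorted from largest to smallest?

120, 11 bp

SacI sites (GAGCTC) start at positions 88, 99.
SacI cuts after base 5 of each site (before the last base), so after positions 92, 103.
Circular molecule, 2 cuts → 2 fragments:
  93–103 → 11 bp
  104–131 then 1–92 → 28 + 92 = 120 bp
Sorted largest to smallest: 120, 11 bp.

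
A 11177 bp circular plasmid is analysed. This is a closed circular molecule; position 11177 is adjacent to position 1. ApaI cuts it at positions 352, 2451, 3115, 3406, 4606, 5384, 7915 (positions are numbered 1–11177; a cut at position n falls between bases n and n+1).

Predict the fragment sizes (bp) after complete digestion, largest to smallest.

3614, 2531, 2099, 1200, 778, 664, 291 bp

Circular molecule, 7 cuts → 7 fragments:
  2451 − 352 = 2099 bp
  3115 − 2451 = 664 bp
  3406 − 3115 = 291 bp
  4606 − 3406 = 1200 bp
  5384 − 4606 = 778 bp
  7915 − 5384 = 2531 bp
  wrap: 11177 − 7915 + 352 = 3614 bp
Sorted largest to smallest: 3614, 2531, 2099, 1200, 778, 664, 291 bp.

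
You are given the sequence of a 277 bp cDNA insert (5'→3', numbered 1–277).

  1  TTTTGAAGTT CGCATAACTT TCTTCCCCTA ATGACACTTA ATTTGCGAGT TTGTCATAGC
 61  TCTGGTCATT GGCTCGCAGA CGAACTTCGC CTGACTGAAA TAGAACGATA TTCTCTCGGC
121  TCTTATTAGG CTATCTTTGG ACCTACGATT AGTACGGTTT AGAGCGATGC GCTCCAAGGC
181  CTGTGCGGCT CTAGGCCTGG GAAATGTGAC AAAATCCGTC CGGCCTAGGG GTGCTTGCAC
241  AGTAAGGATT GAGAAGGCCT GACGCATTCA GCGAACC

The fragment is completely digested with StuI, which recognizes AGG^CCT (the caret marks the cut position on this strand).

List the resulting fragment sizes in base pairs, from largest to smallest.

StuI sites (AGGCCT) start at positions 177, 193, 255.
StuI cuts after base 3 of each site, so after positions 179, 195, 257.
Linear molecule, 3 cuts → 4 fragments:
  1–179 → 179 bp
  180–195 → 16 bp
  196–257 → 62 bp
  258–277 → 20 bp
Sorted largest to smallest: 179, 62, 20, 16 bp.

179, 62, 20, 16 bp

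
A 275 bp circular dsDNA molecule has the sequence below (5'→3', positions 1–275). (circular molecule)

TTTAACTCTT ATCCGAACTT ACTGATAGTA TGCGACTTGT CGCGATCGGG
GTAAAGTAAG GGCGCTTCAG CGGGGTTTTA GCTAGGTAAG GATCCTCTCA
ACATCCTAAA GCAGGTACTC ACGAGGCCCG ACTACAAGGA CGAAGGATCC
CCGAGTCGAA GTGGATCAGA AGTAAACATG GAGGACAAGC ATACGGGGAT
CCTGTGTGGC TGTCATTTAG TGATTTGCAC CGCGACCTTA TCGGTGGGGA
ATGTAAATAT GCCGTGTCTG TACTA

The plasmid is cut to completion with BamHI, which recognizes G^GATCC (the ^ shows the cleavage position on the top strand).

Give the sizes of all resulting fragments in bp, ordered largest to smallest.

168, 55, 52 bp

BamHI sites (GGATCC) start at positions 90, 145, 197.
BamHI cuts after the first base of each site, so after positions 90, 145, 197.
Circular molecule, 3 cuts → 3 fragments:
  91–145 → 55 bp
  146–197 → 52 bp
  198–275 then 1–90 → 78 + 90 = 168 bp
Sorted largest to smallest: 168, 55, 52 bp.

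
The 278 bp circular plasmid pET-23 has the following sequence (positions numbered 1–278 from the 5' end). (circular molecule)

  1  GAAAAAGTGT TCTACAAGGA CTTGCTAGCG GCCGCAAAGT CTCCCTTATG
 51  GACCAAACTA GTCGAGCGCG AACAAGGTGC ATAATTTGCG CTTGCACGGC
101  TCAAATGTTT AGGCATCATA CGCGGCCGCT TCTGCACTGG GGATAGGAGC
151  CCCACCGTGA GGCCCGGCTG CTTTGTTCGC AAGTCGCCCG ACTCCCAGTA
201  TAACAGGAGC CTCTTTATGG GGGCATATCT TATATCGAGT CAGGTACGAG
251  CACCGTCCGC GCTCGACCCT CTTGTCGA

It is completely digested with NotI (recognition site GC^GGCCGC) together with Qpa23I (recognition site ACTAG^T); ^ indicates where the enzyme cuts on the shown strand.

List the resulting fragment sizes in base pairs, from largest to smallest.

184, 62, 32 bp

NotI sites (GCGGCCGC) start at positions 28, 122.
NotI cuts after base 2 of each site, so after positions 29, 123.
The Qpa23I site (ACTAGT) starts at position 57.
Qpa23I cuts after base 5 of each site (before the last base), so after position 61.
Combined cut positions: 29, 61, 123.
Circular molecule, 3 cuts → 3 fragments:
  30–61 → 32 bp
  62–123 → 62 bp
  124–278 then 1–29 → 155 + 29 = 184 bp
Sorted largest to smallest: 184, 62, 32 bp.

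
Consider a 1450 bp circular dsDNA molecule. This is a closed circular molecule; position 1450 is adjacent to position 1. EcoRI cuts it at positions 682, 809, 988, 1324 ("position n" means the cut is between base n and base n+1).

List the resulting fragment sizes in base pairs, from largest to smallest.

Circular molecule, 4 cuts → 4 fragments:
  809 − 682 = 127 bp
  988 − 809 = 179 bp
  1324 − 988 = 336 bp
  wrap: 1450 − 1324 + 682 = 808 bp
Sorted largest to smallest: 808, 336, 179, 127 bp.

808, 336, 179, 127 bp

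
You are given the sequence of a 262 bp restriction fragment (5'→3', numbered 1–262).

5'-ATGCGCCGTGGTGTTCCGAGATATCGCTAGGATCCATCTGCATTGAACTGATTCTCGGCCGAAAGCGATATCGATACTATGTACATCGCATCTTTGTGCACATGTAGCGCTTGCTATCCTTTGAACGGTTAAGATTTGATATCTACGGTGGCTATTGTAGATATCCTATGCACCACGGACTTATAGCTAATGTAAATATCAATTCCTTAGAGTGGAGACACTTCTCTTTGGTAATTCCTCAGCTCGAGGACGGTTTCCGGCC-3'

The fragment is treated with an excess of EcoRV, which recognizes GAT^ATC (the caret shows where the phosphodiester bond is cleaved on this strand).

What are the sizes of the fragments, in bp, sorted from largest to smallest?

100, 71, 47, 22, 22 bp

EcoRV sites (GATATC) start at positions 20, 67, 138, 160.
EcoRV cuts after base 3 of each site, so after positions 22, 69, 140, 162.
Linear molecule, 4 cuts → 5 fragments:
  1–22 → 22 bp
  23–69 → 47 bp
  70–140 → 71 bp
  141–162 → 22 bp
  163–262 → 100 bp
Sorted largest to smallest: 100, 71, 47, 22, 22 bp.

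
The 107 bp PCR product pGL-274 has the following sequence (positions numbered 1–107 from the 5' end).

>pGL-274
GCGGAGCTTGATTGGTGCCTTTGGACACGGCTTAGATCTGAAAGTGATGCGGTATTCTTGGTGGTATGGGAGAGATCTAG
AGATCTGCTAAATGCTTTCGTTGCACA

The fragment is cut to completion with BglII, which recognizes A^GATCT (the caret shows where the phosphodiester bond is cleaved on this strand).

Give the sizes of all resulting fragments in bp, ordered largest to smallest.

39, 34, 26, 8 bp

BglII sites (AGATCT) start at positions 34, 73, 81.
BglII cuts after the first base of each site, so after positions 34, 73, 81.
Linear molecule, 3 cuts → 4 fragments:
  1–34 → 34 bp
  35–73 → 39 bp
  74–81 → 8 bp
  82–107 → 26 bp
Sorted largest to smallest: 39, 34, 26, 8 bp.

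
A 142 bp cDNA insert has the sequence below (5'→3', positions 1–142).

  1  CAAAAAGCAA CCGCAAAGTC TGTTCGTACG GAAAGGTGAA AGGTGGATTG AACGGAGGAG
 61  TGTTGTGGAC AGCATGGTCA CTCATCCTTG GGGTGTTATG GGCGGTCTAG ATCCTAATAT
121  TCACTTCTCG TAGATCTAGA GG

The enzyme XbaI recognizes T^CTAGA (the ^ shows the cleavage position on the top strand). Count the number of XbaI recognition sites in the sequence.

TCTAGA occurs starting at positions 106, 135.
XbaI cuts at 2 sites.

2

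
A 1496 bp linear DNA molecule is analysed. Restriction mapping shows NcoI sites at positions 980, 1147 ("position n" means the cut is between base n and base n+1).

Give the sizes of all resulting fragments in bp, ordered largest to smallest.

Linear molecule, 2 cuts → 3 fragments:
  980 − 0 = 980 bp
  1147 − 980 = 167 bp
  1496 − 1147 = 349 bp
Sorted largest to smallest: 980, 349, 167 bp.

980, 349, 167 bp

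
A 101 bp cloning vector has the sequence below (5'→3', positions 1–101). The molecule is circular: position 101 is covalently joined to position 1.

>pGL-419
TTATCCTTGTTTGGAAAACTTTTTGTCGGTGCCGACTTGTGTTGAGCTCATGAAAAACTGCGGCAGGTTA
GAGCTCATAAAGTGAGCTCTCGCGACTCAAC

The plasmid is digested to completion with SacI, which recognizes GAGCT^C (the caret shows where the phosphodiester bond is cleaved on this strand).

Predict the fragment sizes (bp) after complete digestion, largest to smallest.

61, 27, 13 bp

SacI sites (GAGCTC) start at positions 44, 71, 84.
SacI cuts after base 5 of each site (before the last base), so after positions 48, 75, 88.
Circular molecule, 3 cuts → 3 fragments:
  49–75 → 27 bp
  76–88 → 13 bp
  89–101 then 1–48 → 13 + 48 = 61 bp
Sorted largest to smallest: 61, 27, 13 bp.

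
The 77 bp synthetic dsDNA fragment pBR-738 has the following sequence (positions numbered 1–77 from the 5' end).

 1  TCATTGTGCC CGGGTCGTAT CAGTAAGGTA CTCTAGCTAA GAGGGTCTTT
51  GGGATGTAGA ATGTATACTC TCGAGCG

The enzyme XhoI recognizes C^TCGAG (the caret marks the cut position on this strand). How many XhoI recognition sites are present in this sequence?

1

CTCGAG occurs starting at position 70.
XhoI cuts at 1 site.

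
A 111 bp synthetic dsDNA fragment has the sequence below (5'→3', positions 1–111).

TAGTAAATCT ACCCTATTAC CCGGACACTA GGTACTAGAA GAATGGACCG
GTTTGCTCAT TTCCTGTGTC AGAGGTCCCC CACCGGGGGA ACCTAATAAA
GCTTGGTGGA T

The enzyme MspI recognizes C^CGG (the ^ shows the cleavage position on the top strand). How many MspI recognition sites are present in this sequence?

3

CCGG occurs starting at positions 21, 48, 83.
MspI cuts at 3 sites.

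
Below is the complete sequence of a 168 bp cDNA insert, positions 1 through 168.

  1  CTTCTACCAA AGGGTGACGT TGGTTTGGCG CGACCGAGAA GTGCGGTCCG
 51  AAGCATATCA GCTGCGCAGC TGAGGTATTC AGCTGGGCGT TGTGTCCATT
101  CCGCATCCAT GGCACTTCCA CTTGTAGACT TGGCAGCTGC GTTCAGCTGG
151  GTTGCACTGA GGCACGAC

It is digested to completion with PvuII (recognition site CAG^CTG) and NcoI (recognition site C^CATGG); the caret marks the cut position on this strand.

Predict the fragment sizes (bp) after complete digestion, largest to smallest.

61, 29, 25, 22, 13, 10, 8 bp

PvuII sites (CAGCTG) start at positions 59, 67, 80, 134, 144.
PvuII cuts after base 3 of each site, so after positions 61, 69, 82, 136, 146.
The NcoI site (CCATGG) starts at position 107.
NcoI cuts after the first base of each site, so after position 107.
Combined cut positions: 61, 69, 82, 107, 136, 146.
Linear molecule, 6 cuts → 7 fragments:
  1–61 → 61 bp
  62–69 → 8 bp
  70–82 → 13 bp
  83–107 → 25 bp
  108–136 → 29 bp
  137–146 → 10 bp
  147–168 → 22 bp
Sorted largest to smallest: 61, 29, 25, 22, 13, 10, 8 bp.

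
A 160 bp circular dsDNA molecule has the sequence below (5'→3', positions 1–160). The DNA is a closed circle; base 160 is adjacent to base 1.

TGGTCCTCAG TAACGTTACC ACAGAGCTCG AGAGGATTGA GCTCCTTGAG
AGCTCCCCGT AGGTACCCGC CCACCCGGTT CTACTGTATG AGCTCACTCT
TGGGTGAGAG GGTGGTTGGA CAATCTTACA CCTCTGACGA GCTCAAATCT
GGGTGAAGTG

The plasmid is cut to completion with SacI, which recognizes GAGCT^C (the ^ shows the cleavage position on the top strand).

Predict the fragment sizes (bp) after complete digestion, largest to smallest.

SacI sites (GAGCTC) start at positions 24, 39, 50, 90, 139.
SacI cuts after base 5 of each site (before the last base), so after positions 28, 43, 54, 94, 143.
Circular molecule, 5 cuts → 5 fragments:
  29–43 → 15 bp
  44–54 → 11 bp
  55–94 → 40 bp
  95–143 → 49 bp
  144–160 then 1–28 → 17 + 28 = 45 bp
Sorted largest to smallest: 49, 45, 40, 15, 11 bp.

49, 45, 40, 15, 11 bp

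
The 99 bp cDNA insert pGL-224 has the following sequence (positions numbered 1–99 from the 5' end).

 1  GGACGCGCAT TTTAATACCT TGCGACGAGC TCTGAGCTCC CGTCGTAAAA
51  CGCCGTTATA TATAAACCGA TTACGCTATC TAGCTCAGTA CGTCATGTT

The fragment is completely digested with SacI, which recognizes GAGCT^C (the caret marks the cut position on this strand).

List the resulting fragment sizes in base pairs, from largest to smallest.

SacI sites (GAGCTC) start at positions 27, 34.
SacI cuts after base 5 of each site (before the last base), so after positions 31, 38.
Linear molecule, 2 cuts → 3 fragments:
  1–31 → 31 bp
  32–38 → 7 bp
  39–99 → 61 bp
Sorted largest to smallest: 61, 31, 7 bp.

61, 31, 7 bp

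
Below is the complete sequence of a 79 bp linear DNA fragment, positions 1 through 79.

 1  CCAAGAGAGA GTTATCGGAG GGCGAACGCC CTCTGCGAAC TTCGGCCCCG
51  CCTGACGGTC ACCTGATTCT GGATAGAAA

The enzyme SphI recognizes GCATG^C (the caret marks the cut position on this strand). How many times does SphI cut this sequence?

No occurrence of GCATGC is present in the sequence.
SphI does not cut: 0 sites.

0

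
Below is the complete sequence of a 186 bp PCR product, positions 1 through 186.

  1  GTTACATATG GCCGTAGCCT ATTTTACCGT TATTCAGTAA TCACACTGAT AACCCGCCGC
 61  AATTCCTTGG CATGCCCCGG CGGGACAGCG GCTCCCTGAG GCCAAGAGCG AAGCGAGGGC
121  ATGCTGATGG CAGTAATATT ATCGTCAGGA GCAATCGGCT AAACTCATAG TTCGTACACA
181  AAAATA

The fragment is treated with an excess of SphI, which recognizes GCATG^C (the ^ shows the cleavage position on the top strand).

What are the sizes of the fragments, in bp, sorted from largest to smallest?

74, 63, 49 bp

SphI sites (GCATGC) start at positions 70, 119.
SphI cuts after base 5 of each site (before the last base), so after positions 74, 123.
Linear molecule, 2 cuts → 3 fragments:
  1–74 → 74 bp
  75–123 → 49 bp
  124–186 → 63 bp
Sorted largest to smallest: 74, 63, 49 bp.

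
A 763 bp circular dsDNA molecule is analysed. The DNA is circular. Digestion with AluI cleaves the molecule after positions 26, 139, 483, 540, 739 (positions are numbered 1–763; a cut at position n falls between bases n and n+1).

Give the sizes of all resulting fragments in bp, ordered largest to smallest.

Circular molecule, 5 cuts → 5 fragments:
  139 − 26 = 113 bp
  483 − 139 = 344 bp
  540 − 483 = 57 bp
  739 − 540 = 199 bp
  wrap: 763 − 739 + 26 = 50 bp
Sorted largest to smallest: 344, 199, 113, 57, 50 bp.

344, 199, 113, 57, 50 bp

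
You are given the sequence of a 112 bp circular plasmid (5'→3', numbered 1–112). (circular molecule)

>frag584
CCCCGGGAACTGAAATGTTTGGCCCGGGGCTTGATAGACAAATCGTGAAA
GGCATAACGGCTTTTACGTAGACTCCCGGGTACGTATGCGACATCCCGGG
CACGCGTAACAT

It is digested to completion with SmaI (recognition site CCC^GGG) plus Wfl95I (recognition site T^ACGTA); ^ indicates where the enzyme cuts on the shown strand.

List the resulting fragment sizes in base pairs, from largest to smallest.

SmaI sites (CCCGGG) start at positions 2, 23, 75, 95.
SmaI cuts after base 3 of each site, so after positions 4, 25, 77, 97.
Wfl95I sites (TACGTA) start at positions 65, 81.
Wfl95I cuts after the first base of each site, so after positions 65, 81.
Combined cut positions: 4, 25, 65, 77, 81, 97.
Circular molecule, 6 cuts → 6 fragments:
  5–25 → 21 bp
  26–65 → 40 bp
  66–77 → 12 bp
  78–81 → 4 bp
  82–97 → 16 bp
  98–112 then 1–4 → 15 + 4 = 19 bp
Sorted largest to smallest: 40, 21, 19, 16, 12, 4 bp.

40, 21, 19, 16, 12, 4 bp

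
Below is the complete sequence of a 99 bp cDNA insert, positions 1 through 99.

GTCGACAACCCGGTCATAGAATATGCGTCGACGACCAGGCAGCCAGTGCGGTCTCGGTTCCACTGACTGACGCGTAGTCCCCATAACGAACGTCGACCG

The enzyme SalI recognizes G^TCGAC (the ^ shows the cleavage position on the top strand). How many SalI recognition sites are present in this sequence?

GTCGAC occurs starting at positions 1, 27, 92.
SalI cuts at 3 sites.

3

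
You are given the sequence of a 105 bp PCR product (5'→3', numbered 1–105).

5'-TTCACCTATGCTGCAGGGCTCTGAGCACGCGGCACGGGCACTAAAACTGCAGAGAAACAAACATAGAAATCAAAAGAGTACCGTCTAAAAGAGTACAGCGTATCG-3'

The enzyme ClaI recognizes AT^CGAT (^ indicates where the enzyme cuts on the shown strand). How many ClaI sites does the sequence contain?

No occurrence of ATCGAT is present in the sequence.
ClaI does not cut: 0 sites.

0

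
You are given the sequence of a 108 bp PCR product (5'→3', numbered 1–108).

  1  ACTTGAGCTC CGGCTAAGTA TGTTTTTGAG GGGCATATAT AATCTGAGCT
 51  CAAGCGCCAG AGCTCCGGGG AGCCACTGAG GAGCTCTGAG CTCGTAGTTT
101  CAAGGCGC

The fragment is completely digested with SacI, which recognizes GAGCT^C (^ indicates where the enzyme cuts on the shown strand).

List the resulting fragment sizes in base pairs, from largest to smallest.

41, 21, 16, 14, 9, 7 bp

SacI sites (GAGCTC) start at positions 5, 46, 60, 81, 88.
SacI cuts after base 5 of each site (before the last base), so after positions 9, 50, 64, 85, 92.
Linear molecule, 5 cuts → 6 fragments:
  1–9 → 9 bp
  10–50 → 41 bp
  51–64 → 14 bp
  65–85 → 21 bp
  86–92 → 7 bp
  93–108 → 16 bp
Sorted largest to smallest: 41, 21, 16, 14, 9, 7 bp.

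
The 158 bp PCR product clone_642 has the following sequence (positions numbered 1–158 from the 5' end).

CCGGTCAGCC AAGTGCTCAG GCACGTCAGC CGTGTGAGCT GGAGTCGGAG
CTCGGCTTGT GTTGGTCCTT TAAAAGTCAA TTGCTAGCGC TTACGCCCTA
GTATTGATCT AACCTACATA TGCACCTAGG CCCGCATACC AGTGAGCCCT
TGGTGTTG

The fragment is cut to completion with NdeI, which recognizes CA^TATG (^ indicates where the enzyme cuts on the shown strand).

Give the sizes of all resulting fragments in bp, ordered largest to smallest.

The NdeI site (CATATG) starts at position 117.
NdeI cuts after base 2 of each site, so after position 118.
Linear molecule, 1 cut → 2 fragments:
  1–118 → 118 bp
  119–158 → 40 bp
Sorted largest to smallest: 118, 40 bp.

118, 40 bp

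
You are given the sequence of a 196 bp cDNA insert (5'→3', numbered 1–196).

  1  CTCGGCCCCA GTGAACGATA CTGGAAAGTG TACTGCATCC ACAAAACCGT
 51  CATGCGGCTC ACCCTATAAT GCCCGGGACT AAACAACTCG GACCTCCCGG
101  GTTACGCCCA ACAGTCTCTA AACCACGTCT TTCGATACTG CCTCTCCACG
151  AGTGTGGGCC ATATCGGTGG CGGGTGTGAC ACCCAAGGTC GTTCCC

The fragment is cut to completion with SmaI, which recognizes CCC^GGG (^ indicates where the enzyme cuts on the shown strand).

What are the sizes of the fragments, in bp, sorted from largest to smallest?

SmaI sites (CCCGGG) start at positions 72, 96.
SmaI cuts after base 3 of each site, so after positions 74, 98.
Linear molecule, 2 cuts → 3 fragments:
  1–74 → 74 bp
  75–98 → 24 bp
  99–196 → 98 bp
Sorted largest to smallest: 98, 74, 24 bp.

98, 74, 24 bp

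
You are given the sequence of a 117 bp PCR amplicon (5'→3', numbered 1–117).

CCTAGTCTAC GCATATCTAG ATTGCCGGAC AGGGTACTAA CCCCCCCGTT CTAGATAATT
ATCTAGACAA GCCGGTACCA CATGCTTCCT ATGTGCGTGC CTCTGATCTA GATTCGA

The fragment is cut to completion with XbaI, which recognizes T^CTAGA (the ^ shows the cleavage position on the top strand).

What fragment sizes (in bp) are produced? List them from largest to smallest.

45, 34, 16, 12, 10 bp

XbaI sites (TCTAGA) start at positions 16, 50, 62, 107.
XbaI cuts after the first base of each site, so after positions 16, 50, 62, 107.
Linear molecule, 4 cuts → 5 fragments:
  1–16 → 16 bp
  17–50 → 34 bp
  51–62 → 12 bp
  63–107 → 45 bp
  108–117 → 10 bp
Sorted largest to smallest: 45, 34, 16, 12, 10 bp.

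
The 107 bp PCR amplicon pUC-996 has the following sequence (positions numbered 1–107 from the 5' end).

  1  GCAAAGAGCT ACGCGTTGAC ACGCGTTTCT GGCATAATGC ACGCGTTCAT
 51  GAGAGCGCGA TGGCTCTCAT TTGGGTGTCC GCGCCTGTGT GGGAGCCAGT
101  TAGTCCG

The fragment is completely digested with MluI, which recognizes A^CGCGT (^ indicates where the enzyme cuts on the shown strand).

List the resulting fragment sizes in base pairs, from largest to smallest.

66, 20, 11, 10 bp

MluI sites (ACGCGT) start at positions 11, 21, 41.
MluI cuts after the first base of each site, so after positions 11, 21, 41.
Linear molecule, 3 cuts → 4 fragments:
  1–11 → 11 bp
  12–21 → 10 bp
  22–41 → 20 bp
  42–107 → 66 bp
Sorted largest to smallest: 66, 20, 11, 10 bp.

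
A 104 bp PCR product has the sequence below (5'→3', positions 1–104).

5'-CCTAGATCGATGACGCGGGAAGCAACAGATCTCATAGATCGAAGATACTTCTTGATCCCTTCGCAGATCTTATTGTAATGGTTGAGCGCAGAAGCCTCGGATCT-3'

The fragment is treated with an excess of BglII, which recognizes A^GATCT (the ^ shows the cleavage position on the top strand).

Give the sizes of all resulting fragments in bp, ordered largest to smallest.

BglII sites (AGATCT) start at positions 27, 65.
BglII cuts after the first base of each site, so after positions 27, 65.
Linear molecule, 2 cuts → 3 fragments:
  1–27 → 27 bp
  28–65 → 38 bp
  66–104 → 39 bp
Sorted largest to smallest: 39, 38, 27 bp.

39, 38, 27 bp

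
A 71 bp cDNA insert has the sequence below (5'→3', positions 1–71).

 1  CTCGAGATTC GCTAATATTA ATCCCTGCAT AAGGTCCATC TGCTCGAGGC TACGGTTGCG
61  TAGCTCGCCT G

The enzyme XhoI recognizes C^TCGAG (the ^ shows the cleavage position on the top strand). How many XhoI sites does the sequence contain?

2

CTCGAG occurs starting at positions 1, 43.
XhoI cuts at 2 sites.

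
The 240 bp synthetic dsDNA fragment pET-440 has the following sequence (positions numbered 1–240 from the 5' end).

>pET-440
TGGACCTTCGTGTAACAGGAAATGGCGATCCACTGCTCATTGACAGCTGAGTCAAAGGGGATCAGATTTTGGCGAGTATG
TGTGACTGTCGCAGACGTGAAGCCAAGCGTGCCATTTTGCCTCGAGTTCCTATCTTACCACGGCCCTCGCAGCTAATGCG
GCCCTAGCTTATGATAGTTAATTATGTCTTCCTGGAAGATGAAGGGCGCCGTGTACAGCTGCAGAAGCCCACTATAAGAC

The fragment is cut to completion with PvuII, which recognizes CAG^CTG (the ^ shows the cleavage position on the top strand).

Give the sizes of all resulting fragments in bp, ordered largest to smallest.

PvuII sites (CAGCTG) start at positions 44, 216.
PvuII cuts after base 3 of each site, so after positions 46, 218.
Linear molecule, 2 cuts → 3 fragments:
  1–46 → 46 bp
  47–218 → 172 bp
  219–240 → 22 bp
Sorted largest to smallest: 172, 46, 22 bp.

172, 46, 22 bp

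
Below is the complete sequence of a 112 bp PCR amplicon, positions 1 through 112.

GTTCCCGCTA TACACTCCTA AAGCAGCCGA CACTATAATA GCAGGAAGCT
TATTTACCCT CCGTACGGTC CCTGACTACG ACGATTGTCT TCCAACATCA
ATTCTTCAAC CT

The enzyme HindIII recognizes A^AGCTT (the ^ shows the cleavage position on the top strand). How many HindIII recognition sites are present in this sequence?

AAGCTT occurs starting at position 46.
HindIII cuts at 1 site.

1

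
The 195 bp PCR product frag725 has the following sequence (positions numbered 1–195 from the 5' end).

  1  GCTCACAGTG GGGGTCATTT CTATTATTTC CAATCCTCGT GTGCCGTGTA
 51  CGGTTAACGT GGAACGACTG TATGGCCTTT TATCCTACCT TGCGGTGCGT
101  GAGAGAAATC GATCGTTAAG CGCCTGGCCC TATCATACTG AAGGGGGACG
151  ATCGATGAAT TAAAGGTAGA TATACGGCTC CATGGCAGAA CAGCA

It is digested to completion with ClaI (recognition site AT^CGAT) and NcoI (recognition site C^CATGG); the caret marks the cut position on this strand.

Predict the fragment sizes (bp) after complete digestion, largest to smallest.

ClaI sites (ATCGAT) start at positions 108, 151.
ClaI cuts after base 2 of each site, so after positions 109, 152.
The NcoI site (CCATGG) starts at position 180.
NcoI cuts after the first base of each site, so after position 180.
Combined cut positions: 109, 152, 180.
Linear molecule, 3 cuts → 4 fragments:
  1–109 → 109 bp
  110–152 → 43 bp
  153–180 → 28 bp
  181–195 → 15 bp
Sorted largest to smallest: 109, 43, 28, 15 bp.

109, 43, 28, 15 bp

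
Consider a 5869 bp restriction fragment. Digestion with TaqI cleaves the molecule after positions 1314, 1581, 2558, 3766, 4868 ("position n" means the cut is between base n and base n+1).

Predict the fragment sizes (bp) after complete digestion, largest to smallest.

Linear molecule, 5 cuts → 6 fragments:
  1314 − 0 = 1314 bp
  1581 − 1314 = 267 bp
  2558 − 1581 = 977 bp
  3766 − 2558 = 1208 bp
  4868 − 3766 = 1102 bp
  5869 − 4868 = 1001 bp
Sorted largest to smallest: 1314, 1208, 1102, 1001, 977, 267 bp.

1314, 1208, 1102, 1001, 977, 267 bp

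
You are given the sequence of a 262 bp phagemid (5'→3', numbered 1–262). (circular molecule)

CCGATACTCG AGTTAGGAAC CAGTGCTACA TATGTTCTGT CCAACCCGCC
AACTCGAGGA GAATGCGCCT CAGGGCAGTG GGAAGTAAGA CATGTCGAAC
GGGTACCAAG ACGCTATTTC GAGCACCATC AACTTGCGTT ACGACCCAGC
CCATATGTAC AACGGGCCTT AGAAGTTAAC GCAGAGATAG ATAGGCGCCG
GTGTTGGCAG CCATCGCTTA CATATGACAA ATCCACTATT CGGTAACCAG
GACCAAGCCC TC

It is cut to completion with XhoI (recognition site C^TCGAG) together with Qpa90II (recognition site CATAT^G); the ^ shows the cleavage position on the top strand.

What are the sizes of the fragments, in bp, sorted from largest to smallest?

XhoI sites (CTCGAG) start at positions 7, 53.
XhoI cuts after the first base of each site, so after positions 7, 53.
Qpa90II sites (CATATG) start at positions 29, 152, 221.
Qpa90II cuts after base 5 of each site (before the last base), so after positions 33, 156, 225.
Combined cut positions: 7, 33, 53, 156, 225.
Circular molecule, 5 cuts → 5 fragments:
  8–33 → 26 bp
  34–53 → 20 bp
  54–156 → 103 bp
  157–225 → 69 bp
  226–262 then 1–7 → 37 + 7 = 44 bp
Sorted largest to smallest: 103, 69, 44, 26, 20 bp.

103, 69, 44, 26, 20 bp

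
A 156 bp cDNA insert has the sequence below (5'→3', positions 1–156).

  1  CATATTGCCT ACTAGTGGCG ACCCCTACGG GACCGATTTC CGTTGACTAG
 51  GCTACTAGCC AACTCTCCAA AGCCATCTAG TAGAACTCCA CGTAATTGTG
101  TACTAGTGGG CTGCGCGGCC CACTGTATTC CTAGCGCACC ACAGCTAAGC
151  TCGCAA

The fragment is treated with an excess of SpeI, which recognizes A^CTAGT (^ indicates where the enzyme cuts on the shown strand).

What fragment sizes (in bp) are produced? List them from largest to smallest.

91, 54, 11 bp

SpeI sites (ACTAGT) start at positions 11, 102.
SpeI cuts after the first base of each site, so after positions 11, 102.
Linear molecule, 2 cuts → 3 fragments:
  1–11 → 11 bp
  12–102 → 91 bp
  103–156 → 54 bp
Sorted largest to smallest: 91, 54, 11 bp.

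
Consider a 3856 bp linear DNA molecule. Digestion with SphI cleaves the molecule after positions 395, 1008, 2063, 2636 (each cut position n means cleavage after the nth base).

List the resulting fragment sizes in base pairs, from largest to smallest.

Linear molecule, 4 cuts → 5 fragments:
  395 − 0 = 395 bp
  1008 − 395 = 613 bp
  2063 − 1008 = 1055 bp
  2636 − 2063 = 573 bp
  3856 − 2636 = 1220 bp
Sorted largest to smallest: 1220, 1055, 613, 573, 395 bp.

1220, 1055, 613, 573, 395 bp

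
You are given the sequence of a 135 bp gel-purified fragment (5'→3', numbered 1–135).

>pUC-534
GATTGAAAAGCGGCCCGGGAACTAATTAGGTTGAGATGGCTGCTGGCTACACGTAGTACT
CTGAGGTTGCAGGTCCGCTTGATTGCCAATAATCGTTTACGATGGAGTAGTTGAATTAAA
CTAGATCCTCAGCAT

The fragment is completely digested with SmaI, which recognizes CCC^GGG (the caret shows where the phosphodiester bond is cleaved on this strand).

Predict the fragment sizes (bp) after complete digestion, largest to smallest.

119, 16 bp

The SmaI site (CCCGGG) starts at position 14.
SmaI cuts after base 3 of each site, so after position 16.
Linear molecule, 1 cut → 2 fragments:
  1–16 → 16 bp
  17–135 → 119 bp
Sorted largest to smallest: 119, 16 bp.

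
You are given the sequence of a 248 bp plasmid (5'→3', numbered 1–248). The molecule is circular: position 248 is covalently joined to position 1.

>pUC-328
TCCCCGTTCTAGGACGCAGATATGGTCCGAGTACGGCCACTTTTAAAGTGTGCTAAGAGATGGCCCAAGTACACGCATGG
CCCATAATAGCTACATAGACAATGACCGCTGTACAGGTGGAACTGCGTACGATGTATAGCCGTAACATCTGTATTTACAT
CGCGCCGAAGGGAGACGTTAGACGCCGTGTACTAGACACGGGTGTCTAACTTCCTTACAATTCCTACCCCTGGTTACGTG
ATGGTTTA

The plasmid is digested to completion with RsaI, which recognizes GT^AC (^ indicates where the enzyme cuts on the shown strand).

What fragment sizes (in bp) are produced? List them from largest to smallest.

90, 62, 42, 38, 16 bp

RsaI sites (GTAC) start at positions 31, 69, 111, 127, 189.
RsaI cuts after base 2 of each site, so after positions 32, 70, 112, 128, 190.
Circular molecule, 5 cuts → 5 fragments:
  33–70 → 38 bp
  71–112 → 42 bp
  113–128 → 16 bp
  129–190 → 62 bp
  191–248 then 1–32 → 58 + 32 = 90 bp
Sorted largest to smallest: 90, 62, 42, 38, 16 bp.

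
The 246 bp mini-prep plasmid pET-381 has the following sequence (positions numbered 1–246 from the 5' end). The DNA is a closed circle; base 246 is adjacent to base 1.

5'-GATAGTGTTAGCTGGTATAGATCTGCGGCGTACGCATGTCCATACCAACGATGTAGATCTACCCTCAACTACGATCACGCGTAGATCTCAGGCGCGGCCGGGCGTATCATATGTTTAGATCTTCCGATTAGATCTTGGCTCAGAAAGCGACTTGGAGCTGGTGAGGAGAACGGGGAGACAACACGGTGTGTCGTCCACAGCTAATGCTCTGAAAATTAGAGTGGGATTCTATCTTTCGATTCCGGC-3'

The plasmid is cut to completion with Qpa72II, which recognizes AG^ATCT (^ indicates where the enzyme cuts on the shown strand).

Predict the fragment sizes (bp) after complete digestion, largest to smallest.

Qpa72II sites (AGATCT) start at positions 19, 55, 83, 117, 130.
Qpa72II cuts after base 2 of each site, so after positions 20, 56, 84, 118, 131.
Circular molecule, 5 cuts → 5 fragments:
  21–56 → 36 bp
  57–84 → 28 bp
  85–118 → 34 bp
  119–131 → 13 bp
  132–246 then 1–20 → 115 + 20 = 135 bp
Sorted largest to smallest: 135, 36, 34, 28, 13 bp.

135, 36, 34, 28, 13 bp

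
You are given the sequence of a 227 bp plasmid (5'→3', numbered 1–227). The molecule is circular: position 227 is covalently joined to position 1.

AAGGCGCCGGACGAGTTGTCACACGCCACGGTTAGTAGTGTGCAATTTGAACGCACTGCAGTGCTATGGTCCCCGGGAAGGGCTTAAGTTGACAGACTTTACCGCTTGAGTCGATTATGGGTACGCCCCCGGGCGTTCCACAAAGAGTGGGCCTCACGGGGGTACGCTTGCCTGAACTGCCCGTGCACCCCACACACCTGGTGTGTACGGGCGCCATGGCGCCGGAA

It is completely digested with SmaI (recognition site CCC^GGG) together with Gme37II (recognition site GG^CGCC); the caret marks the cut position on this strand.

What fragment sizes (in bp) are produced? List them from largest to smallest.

SmaI sites (CCCGGG) start at positions 72, 128.
SmaI cuts after base 3 of each site, so after positions 74, 130.
Gme37II sites (GGCGCC) start at positions 3, 210, 218.
Gme37II cuts after base 2 of each site, so after positions 4, 211, 219.
Combined cut positions: 4, 74, 130, 211, 219.
Circular molecule, 5 cuts → 5 fragments:
  5–74 → 70 bp
  75–130 → 56 bp
  131–211 → 81 bp
  212–219 → 8 bp
  220–227 then 1–4 → 8 + 4 = 12 bp
Sorted largest to smallest: 81, 70, 56, 12, 8 bp.

81, 70, 56, 12, 8 bp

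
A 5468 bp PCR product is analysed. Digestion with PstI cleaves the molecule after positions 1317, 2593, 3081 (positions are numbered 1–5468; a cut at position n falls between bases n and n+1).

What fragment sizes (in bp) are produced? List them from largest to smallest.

2387, 1317, 1276, 488 bp

Linear molecule, 3 cuts → 4 fragments:
  1317 − 0 = 1317 bp
  2593 − 1317 = 1276 bp
  3081 − 2593 = 488 bp
  5468 − 3081 = 2387 bp
Sorted largest to smallest: 2387, 1317, 1276, 488 bp.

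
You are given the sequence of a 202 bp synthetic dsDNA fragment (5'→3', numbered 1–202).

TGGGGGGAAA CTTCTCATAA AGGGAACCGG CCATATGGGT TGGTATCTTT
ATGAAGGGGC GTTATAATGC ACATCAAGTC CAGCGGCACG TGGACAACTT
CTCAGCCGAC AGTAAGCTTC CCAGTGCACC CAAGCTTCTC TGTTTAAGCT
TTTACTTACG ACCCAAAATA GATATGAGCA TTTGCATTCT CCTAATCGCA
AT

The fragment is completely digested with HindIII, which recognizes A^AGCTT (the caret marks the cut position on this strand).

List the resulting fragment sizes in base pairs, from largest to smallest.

114, 56, 18, 14 bp

HindIII sites (AAGCTT) start at positions 114, 132, 146.
HindIII cuts after the first base of each site, so after positions 114, 132, 146.
Linear molecule, 3 cuts → 4 fragments:
  1–114 → 114 bp
  115–132 → 18 bp
  133–146 → 14 bp
  147–202 → 56 bp
Sorted largest to smallest: 114, 56, 18, 14 bp.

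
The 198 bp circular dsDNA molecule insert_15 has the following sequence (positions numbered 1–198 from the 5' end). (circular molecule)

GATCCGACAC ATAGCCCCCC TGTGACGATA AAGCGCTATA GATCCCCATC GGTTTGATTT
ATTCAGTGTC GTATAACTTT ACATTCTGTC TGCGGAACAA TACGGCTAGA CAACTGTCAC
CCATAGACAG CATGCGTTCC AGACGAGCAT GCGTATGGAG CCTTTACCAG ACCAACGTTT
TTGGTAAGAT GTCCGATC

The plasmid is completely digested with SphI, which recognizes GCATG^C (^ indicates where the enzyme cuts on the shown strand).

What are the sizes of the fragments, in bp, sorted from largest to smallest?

181, 17 bp

SphI sites (GCATGC) start at positions 130, 147.
SphI cuts after base 5 of each site (before the last base), so after positions 134, 151.
Circular molecule, 2 cuts → 2 fragments:
  135–151 → 17 bp
  152–198 then 1–134 → 47 + 134 = 181 bp
Sorted largest to smallest: 181, 17 bp.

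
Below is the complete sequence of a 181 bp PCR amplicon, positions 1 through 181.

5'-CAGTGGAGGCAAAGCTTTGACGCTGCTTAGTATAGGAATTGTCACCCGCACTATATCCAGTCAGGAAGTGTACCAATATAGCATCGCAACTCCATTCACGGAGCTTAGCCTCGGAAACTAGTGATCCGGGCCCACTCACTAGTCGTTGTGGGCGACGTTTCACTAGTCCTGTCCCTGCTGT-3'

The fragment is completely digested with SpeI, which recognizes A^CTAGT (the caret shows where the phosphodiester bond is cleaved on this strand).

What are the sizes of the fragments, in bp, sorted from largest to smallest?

117, 24, 21, 19 bp

SpeI sites (ACTAGT) start at positions 117, 138, 162.
SpeI cuts after the first base of each site, so after positions 117, 138, 162.
Linear molecule, 3 cuts → 4 fragments:
  1–117 → 117 bp
  118–138 → 21 bp
  139–162 → 24 bp
  163–181 → 19 bp
Sorted largest to smallest: 117, 24, 21, 19 bp.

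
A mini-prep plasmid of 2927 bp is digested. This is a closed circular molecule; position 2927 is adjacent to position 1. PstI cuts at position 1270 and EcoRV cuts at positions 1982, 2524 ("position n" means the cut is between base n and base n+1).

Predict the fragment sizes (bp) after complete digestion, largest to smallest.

1673, 712, 542 bp

Combined cut positions (sorted): 1270, 1982, 2524.
Circular molecule, 3 cuts → 3 fragments:
  1982 − 1270 = 712 bp
  2524 − 1982 = 542 bp
  wrap: 2927 − 2524 + 1270 = 1673 bp
Sorted largest to smallest: 1673, 712, 542 bp.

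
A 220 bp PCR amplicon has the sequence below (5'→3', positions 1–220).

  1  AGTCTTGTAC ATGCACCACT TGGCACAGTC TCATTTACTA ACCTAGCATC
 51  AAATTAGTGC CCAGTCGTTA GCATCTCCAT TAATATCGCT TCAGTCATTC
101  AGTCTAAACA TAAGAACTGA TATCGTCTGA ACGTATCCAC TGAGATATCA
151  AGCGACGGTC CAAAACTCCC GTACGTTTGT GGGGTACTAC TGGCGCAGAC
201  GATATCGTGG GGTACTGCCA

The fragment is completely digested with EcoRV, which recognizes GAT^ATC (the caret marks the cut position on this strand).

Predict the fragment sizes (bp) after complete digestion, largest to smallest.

121, 57, 25, 17 bp

EcoRV sites (GATATC) start at positions 119, 144, 201.
EcoRV cuts after base 3 of each site, so after positions 121, 146, 203.
Linear molecule, 3 cuts → 4 fragments:
  1–121 → 121 bp
  122–146 → 25 bp
  147–203 → 57 bp
  204–220 → 17 bp
Sorted largest to smallest: 121, 57, 25, 17 bp.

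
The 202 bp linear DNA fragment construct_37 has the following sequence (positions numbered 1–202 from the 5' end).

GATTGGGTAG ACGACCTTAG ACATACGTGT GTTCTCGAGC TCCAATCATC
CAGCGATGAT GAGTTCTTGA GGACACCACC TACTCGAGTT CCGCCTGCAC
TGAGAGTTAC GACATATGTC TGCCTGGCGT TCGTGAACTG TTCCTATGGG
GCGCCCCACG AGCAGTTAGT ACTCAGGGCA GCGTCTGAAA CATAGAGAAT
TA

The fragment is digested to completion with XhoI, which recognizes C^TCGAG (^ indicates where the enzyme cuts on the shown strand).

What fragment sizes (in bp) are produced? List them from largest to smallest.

XhoI sites (CTCGAG) start at positions 34, 83.
XhoI cuts after the first base of each site, so after positions 34, 83.
Linear molecule, 2 cuts → 3 fragments:
  1–34 → 34 bp
  35–83 → 49 bp
  84–202 → 119 bp
Sorted largest to smallest: 119, 49, 34 bp.

119, 49, 34 bp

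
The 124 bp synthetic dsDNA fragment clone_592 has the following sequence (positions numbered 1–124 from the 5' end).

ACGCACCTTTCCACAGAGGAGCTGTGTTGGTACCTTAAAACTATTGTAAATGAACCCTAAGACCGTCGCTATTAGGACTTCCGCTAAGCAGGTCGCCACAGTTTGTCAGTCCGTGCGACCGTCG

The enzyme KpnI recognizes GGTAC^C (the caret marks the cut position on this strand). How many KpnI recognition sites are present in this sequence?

GGTACC occurs starting at position 29.
KpnI cuts at 1 site.

1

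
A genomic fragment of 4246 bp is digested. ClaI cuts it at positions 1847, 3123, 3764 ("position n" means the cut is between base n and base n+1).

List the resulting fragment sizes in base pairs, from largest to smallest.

1847, 1276, 641, 482 bp

Linear molecule, 3 cuts → 4 fragments:
  1847 − 0 = 1847 bp
  3123 − 1847 = 1276 bp
  3764 − 3123 = 641 bp
  4246 − 3764 = 482 bp
Sorted largest to smallest: 1847, 1276, 641, 482 bp.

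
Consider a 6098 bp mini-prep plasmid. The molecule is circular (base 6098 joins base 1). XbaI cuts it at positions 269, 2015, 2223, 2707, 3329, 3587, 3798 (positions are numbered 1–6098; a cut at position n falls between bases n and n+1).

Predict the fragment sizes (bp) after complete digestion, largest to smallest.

Circular molecule, 7 cuts → 7 fragments:
  2015 − 269 = 1746 bp
  2223 − 2015 = 208 bp
  2707 − 2223 = 484 bp
  3329 − 2707 = 622 bp
  3587 − 3329 = 258 bp
  3798 − 3587 = 211 bp
  wrap: 6098 − 3798 + 269 = 2569 bp
Sorted largest to smallest: 2569, 1746, 622, 484, 258, 211, 208 bp.

2569, 1746, 622, 484, 258, 211, 208 bp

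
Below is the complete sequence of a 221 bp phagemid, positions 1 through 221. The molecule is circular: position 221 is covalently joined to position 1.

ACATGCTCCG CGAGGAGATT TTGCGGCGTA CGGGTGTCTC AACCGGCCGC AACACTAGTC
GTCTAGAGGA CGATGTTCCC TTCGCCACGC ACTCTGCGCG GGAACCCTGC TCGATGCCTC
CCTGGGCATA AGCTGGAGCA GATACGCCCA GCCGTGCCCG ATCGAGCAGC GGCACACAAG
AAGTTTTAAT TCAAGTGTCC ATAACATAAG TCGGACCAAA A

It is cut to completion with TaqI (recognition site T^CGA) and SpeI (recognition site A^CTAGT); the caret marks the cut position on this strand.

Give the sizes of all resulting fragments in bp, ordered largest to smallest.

113, 57, 51 bp

TaqI sites (TCGA) start at positions 111, 162.
TaqI cuts after the first base of each site, so after positions 111, 162.
The SpeI site (ACTAGT) starts at position 54.
SpeI cuts after the first base of each site, so after position 54.
Combined cut positions: 54, 111, 162.
Circular molecule, 3 cuts → 3 fragments:
  55–111 → 57 bp
  112–162 → 51 bp
  163–221 then 1–54 → 59 + 54 = 113 bp
Sorted largest to smallest: 113, 57, 51 bp.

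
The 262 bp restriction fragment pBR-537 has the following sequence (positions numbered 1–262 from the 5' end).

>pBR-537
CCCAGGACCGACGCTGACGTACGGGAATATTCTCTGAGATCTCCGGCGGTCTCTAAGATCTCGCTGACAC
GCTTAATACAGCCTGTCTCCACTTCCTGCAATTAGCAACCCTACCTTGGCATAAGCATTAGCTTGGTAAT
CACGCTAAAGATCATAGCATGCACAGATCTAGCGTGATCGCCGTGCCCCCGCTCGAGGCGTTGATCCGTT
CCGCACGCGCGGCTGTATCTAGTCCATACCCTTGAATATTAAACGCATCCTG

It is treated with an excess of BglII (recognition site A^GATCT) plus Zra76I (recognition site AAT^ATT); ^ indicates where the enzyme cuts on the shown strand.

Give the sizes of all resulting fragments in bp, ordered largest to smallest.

109, 82, 28, 19, 15, 9 bp

BglII sites (AGATCT) start at positions 37, 56, 165.
BglII cuts after the first base of each site, so after positions 37, 56, 165.
Zra76I sites (AATATT) start at positions 26, 245.
Zra76I cuts after base 3 of each site, so after positions 28, 247.
Combined cut positions: 28, 37, 56, 165, 247.
Linear molecule, 5 cuts → 6 fragments:
  1–28 → 28 bp
  29–37 → 9 bp
  38–56 → 19 bp
  57–165 → 109 bp
  166–247 → 82 bp
  248–262 → 15 bp
Sorted largest to smallest: 109, 82, 28, 19, 15, 9 bp.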